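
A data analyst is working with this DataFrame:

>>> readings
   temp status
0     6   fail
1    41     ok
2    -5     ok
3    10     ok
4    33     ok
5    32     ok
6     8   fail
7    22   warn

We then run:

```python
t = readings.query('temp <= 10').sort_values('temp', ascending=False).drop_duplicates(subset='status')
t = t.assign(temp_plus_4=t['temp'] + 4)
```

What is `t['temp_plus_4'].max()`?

filter rows where temp <= 10:
   temp status
0     6   fail
2    -5     ok
3    10     ok
6     8   fail
sort by temp descending:
   temp status
3    10     ok
6     8   fail
0     6   fail
2    -5     ok
drop duplicate status (keep=first):
   temp status
3    10     ok
6     8   fail
add column temp_plus_4 = t['temp'] + 4:
   temp status  temp_plus_4
3    10     ok           14
6     8   fail           12

14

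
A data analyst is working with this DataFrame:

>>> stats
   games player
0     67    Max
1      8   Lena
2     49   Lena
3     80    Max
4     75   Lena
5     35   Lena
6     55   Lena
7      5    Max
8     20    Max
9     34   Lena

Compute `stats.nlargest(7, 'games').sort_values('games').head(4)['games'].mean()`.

take 7 rows with largest games:
   games player
3     80    Max
4     75   Lena
0     67    Max
6     55   Lena
2     49   Lena
5     35   Lena
9     34   Lena
sort by games:
   games player
9     34   Lena
5     35   Lena
2     49   Lena
6     55   Lena
0     67    Max
4     75   Lena
3     80    Max
take first 4 rows:
   games player
9     34   Lena
5     35   Lena
2     49   Lena
6     55   Lena
mean of column 'games' → 43.25

43.25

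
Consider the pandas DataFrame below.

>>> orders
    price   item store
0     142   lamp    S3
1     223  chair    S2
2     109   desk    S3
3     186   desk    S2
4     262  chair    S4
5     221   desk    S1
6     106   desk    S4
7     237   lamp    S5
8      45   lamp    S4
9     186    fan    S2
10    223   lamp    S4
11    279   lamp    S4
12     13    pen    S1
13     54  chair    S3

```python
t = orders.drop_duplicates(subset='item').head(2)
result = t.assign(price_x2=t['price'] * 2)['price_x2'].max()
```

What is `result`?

drop duplicate item (keep=first):
    price   item store
0     142   lamp    S3
1     223  chair    S2
2     109   desk    S3
9     186    fan    S2
12     13    pen    S1
take first 2 rows:
   price   item store
0    142   lamp    S3
1    223  chair    S2
add column price_x2 = t['price'] * 2:
   price   item store  price_x2
0    142   lamp    S3       284
1    223  chair    S2       446
Taking the max of column 'price_x2' gives 446.

446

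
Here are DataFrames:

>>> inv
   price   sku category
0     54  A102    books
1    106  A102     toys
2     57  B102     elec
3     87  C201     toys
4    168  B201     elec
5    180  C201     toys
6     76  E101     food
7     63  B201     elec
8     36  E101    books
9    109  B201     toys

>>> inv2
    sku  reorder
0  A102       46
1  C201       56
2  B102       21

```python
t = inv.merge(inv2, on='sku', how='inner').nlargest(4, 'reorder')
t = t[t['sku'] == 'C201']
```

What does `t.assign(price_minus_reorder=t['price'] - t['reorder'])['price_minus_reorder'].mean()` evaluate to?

merge on 'sku' (how='inner') → 5 rows:
   price   sku category  reorder
0     54  A102    books       46
1    106  A102     toys       46
2     57  B102     elec       21
3     87  C201     toys       56
4    180  C201     toys       56
take 4 rows with largest reorder:
   price   sku category  reorder
3     87  C201     toys       56
4    180  C201     toys       56
0     54  A102    books       46
1    106  A102     toys       46
filter rows where sku == 'C201':
   price   sku category  reorder
3     87  C201     toys       56
4    180  C201     toys       56
add column price_minus_reorder = t['price'] - t['reorder']:
   price   sku category  reorder  price_minus_reorder
3     87  C201     toys       56                   31
4    180  C201     toys       56                  124

77.5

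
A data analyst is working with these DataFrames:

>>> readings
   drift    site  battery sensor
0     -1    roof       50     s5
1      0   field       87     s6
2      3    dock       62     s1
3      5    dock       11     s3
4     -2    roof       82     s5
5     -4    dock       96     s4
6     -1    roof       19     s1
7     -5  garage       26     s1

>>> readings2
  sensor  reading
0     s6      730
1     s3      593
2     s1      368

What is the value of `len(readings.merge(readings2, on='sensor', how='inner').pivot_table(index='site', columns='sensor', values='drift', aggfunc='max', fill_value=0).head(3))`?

merge on 'sensor' (how='inner') → 5 rows:
   drift    site  battery sensor  reading
0      0   field       87     s6      730
1      3    dock       62     s1      368
2      5    dock       11     s3      593
3     -1    roof       19     s1      368
4     -5  garage       26     s1      368
pivot: rows=site, cols=sensor, max(drift):
sensor  s1  s3  s6
site              
dock     3   5   0
field    0   0   0
garage  -5   0   0
roof    -1   0   0
take first 3 rows:
sensor  s1  s3  s6
site              
dock     3   5   0
field    0   0   0
garage  -5   0   0
Hence 3.

3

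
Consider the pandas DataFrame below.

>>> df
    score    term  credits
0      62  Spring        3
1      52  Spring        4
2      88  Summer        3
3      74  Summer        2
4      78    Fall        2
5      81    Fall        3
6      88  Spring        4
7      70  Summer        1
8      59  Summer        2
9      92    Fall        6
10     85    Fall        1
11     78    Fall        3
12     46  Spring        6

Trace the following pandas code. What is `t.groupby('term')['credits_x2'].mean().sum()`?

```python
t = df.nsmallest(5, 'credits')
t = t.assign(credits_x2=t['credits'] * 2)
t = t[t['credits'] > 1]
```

8.0

take 5 rows with smallest credits:
    score    term  credits
7      70  Summer        1
10     85    Fall        1
3      74  Summer        2
4      78    Fall        2
8      59  Summer        2
add column credits_x2 = t['credits'] * 2:
    score    term  credits  credits_x2
7      70  Summer        1           2
10     85    Fall        1           2
3      74  Summer        2           4
4      78    Fall        2           4
8      59  Summer        2           4
filter rows where credits > 1:
   score    term  credits  credits_x2
3     74  Summer        2           4
4     78    Fall        2           4
8     59  Summer        2           4
group by term, mean of credits_x2:
term
Fall      4.0
Summer    4.0
Name: credits_x2, dtype: float64
The sum of the resulting series is 8.0.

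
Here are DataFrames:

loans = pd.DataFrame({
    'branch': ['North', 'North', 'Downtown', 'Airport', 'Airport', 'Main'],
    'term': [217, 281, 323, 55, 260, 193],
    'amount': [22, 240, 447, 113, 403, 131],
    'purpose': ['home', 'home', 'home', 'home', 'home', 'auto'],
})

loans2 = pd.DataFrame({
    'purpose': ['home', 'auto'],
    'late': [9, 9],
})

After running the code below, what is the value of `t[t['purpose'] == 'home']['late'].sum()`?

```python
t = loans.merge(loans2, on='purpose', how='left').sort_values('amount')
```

45

merge on 'purpose' (how='left') → 6 rows:
     branch  term  amount purpose  late
0     North   217      22    home     9
1     North   281     240    home     9
2  Downtown   323     447    home     9
3   Airport    55     113    home     9
4   Airport   260     403    home     9
5      Main   193     131    auto     9
sort by amount:
     branch  term  amount purpose  late
0     North   217      22    home     9
3   Airport    55     113    home     9
5      Main   193     131    auto     9
1     North   281     240    home     9
4   Airport   260     403    home     9
2  Downtown   323     447    home     9
filter rows where purpose == 'home':
     branch  term  amount purpose  late
0     North   217      22    home     9
3   Airport    55     113    home     9
1     North   281     240    home     9
4   Airport   260     403    home     9
2  Downtown   323     447    home     9
Taking the sum of column 'late' gives 45.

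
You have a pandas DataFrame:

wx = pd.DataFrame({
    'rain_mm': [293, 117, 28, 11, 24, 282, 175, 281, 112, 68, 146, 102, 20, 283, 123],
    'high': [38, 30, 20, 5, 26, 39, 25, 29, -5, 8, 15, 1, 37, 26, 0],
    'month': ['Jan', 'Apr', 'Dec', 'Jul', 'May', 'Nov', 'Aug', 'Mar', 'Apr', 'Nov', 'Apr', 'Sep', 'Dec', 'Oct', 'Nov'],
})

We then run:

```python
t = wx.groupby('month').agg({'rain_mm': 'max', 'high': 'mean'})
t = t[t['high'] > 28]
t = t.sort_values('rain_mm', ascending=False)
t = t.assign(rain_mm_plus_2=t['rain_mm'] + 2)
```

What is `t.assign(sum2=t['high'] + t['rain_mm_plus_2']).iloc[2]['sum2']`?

58.5

group by month: max(rain_mm), mean(high):
       rain_mm       high
month                    
Apr        146  13.333333
Aug        175  25.000000
Dec         28  28.500000
Jan        293  38.000000
Jul         11   5.000000
Mar        281  29.000000
May         24  26.000000
Nov        282  15.666667
Oct        283  26.000000
Sep        102   1.000000
filter rows where high > 28:
       rain_mm  high
month               
Dec         28  28.5
Jan        293  38.0
Mar        281  29.0
sort by rain_mm descending:
       rain_mm  high
month               
Jan        293  38.0
Mar        281  29.0
Dec         28  28.5
add column rain_mm_plus_2 = t['rain_mm'] + 2:
       rain_mm  high  rain_mm_plus_2
month                               
Jan        293  38.0             295
Mar        281  29.0             283
Dec         28  28.5              30
add column sum2 = t['high'] + t['rain_mm_plus_2']:
       rain_mm  high  rain_mm_plus_2   sum2
month                                      
Jan        293  38.0             295  333.0
Mar        281  29.0             283  312.0
Dec         28  28.5              30   58.5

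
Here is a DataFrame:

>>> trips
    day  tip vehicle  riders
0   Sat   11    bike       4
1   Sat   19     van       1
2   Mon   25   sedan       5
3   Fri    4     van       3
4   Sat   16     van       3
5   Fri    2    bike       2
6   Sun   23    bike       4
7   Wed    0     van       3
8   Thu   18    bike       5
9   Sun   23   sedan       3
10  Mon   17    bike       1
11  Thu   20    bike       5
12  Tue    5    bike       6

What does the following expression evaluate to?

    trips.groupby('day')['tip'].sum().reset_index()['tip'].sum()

group by day, sum of tip:
day
Fri     6
Mon    42
Sat    46
Sun    46
Thu    38
Tue     5
Wed     0
Name: tip, dtype: int64
reset_index():
   day  tip
0  Fri    6
1  Mon   42
2  Sat   46
3  Sun   46
4  Thu   38
5  Tue    5
6  Wed    0

183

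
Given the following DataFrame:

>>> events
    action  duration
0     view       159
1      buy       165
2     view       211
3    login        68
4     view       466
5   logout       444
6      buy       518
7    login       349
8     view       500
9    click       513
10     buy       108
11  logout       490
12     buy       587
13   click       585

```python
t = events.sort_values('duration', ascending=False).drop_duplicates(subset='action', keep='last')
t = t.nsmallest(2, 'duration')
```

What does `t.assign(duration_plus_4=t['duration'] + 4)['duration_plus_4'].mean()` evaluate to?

sort by duration descending:
    action  duration
12     buy       587
13   click       585
6      buy       518
9    click       513
8     view       500
11  logout       490
4     view       466
5   logout       444
7    login       349
2     view       211
1      buy       165
0     view       159
10     buy       108
3    login        68
drop duplicate action (keep=last):
    action  duration
9    click       513
5   logout       444
0     view       159
10     buy       108
3    login        68
take 2 rows with smallest duration:
   action  duration
3   login        68
10    buy       108
add column duration_plus_4 = t['duration'] + 4:
   action  duration  duration_plus_4
3   login        68               72
10    buy       108              112
The mean of column 'duration_plus_4' is 92.0.

92.0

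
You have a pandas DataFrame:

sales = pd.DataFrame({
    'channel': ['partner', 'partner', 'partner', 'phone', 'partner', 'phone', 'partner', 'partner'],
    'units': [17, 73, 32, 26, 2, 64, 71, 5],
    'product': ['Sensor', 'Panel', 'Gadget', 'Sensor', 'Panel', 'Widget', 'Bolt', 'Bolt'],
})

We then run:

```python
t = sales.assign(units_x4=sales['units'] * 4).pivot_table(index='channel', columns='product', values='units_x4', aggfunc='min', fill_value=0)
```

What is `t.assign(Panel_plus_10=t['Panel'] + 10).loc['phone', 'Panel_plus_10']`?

add column units_x4 = sales['units'] * 4:
   channel  units product  units_x4
0  partner     17  Sensor        68
1  partner     73   Panel       292
2  partner     32  Gadget       128
3    phone     26  Sensor       104
4  partner      2   Panel         8
5    phone     64  Widget       256
6  partner     71    Bolt       284
7  partner      5    Bolt        20
pivot: rows=channel, cols=product, min(units_x4):
product  Bolt  Gadget  Panel  Sensor  Widget
channel                                     
partner    20     128      8      68       0
phone       0       0      0     104     256
add column Panel_plus_10 = t['Panel'] + 10:
product  Bolt  Gadget  Panel  Sensor  Widget  Panel_plus_10
channel                                                    
partner    20     128      8      68       0             18
phone       0       0      0     104     256             10

10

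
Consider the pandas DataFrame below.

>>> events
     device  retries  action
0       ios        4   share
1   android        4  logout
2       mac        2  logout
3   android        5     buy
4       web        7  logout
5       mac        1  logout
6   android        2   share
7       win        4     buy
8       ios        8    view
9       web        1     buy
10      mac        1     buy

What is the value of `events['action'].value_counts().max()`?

value_counts of action:
action
logout    4
buy       4
share     2
view      1
Name: count, dtype: int64

4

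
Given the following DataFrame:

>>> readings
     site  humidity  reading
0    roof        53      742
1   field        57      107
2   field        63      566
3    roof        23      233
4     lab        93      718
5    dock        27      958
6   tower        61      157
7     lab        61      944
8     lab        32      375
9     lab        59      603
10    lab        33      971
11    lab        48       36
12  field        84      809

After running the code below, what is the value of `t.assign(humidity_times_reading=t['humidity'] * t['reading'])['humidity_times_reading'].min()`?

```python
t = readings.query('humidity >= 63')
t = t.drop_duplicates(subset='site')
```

filter rows where humidity >= 63:
     site  humidity  reading
2   field        63      566
4     lab        93      718
12  field        84      809
drop duplicate site (keep=first):
    site  humidity  reading
2  field        63      566
4    lab        93      718
add column humidity_times_reading = t['humidity'] * t['reading']:
    site  humidity  reading  humidity_times_reading
2  field        63      566                   35658
4    lab        93      718                   66774
Reading off the min of column 'humidity_times_reading', we get 35658.

35658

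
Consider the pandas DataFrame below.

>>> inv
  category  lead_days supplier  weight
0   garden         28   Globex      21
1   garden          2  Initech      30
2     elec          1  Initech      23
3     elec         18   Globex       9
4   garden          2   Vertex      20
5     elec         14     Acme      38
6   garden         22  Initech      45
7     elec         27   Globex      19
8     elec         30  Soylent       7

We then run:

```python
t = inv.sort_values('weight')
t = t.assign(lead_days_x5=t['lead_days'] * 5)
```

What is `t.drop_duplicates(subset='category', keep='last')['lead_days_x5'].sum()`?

sort by weight:
  category  lead_days supplier  weight
8     elec         30  Soylent       7
3     elec         18   Globex       9
7     elec         27   Globex      19
4   garden          2   Vertex      20
0   garden         28   Globex      21
2     elec          1  Initech      23
1   garden          2  Initech      30
5     elec         14     Acme      38
6   garden         22  Initech      45
add column lead_days_x5 = t['lead_days'] * 5:
  category  lead_days supplier  weight  lead_days_x5
8     elec         30  Soylent       7           150
3     elec         18   Globex       9            90
7     elec         27   Globex      19           135
4   garden          2   Vertex      20            10
0   garden         28   Globex      21           140
2     elec          1  Initech      23             5
1   garden          2  Initech      30            10
5     elec         14     Acme      38            70
6   garden         22  Initech      45           110
drop duplicate category (keep=last):
  category  lead_days supplier  weight  lead_days_x5
5     elec         14     Acme      38            70
6   garden         22  Initech      45           110
The sum of column 'lead_days_x5' is 180.

180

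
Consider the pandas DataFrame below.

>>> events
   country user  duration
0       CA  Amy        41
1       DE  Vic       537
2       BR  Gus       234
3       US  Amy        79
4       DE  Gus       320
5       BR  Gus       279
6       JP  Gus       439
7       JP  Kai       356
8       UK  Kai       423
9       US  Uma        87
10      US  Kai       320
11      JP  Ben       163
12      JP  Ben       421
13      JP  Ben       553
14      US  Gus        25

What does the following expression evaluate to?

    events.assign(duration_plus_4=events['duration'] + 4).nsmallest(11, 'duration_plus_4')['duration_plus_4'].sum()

2369

add column duration_plus_4 = events['duration'] + 4:
   country user  duration  duration_plus_4
0       CA  Amy        41               45
1       DE  Vic       537              541
2       BR  Gus       234              238
3       US  Amy        79               83
4       DE  Gus       320              324
5       BR  Gus       279              283
6       JP  Gus       439              443
7       JP  Kai       356              360
8       UK  Kai       423              427
9       US  Uma        87               91
10      US  Kai       320              324
11      JP  Ben       163              167
12      JP  Ben       421              425
13      JP  Ben       553              557
14      US  Gus        25               29
take 11 rows with smallest duration_plus_4:
   country user  duration  duration_plus_4
14      US  Gus        25               29
0       CA  Amy        41               45
3       US  Amy        79               83
9       US  Uma        87               91
11      JP  Ben       163              167
2       BR  Gus       234              238
5       BR  Gus       279              283
4       DE  Gus       320              324
10      US  Kai       320              324
7       JP  Kai       356              360
12      JP  Ben       421              425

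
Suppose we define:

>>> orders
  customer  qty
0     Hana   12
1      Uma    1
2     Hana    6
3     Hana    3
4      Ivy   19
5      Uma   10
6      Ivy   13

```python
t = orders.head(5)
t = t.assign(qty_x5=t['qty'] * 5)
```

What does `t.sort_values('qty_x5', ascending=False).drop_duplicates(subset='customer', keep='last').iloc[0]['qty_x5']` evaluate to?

95

take first 5 rows:
  customer  qty
0     Hana   12
1      Uma    1
2     Hana    6
3     Hana    3
4      Ivy   19
add column qty_x5 = t['qty'] * 5:
  customer  qty  qty_x5
0     Hana   12      60
1      Uma    1       5
2     Hana    6      30
3     Hana    3      15
4      Ivy   19      95
sort by qty_x5 descending:
  customer  qty  qty_x5
4      Ivy   19      95
0     Hana   12      60
2     Hana    6      30
3     Hana    3      15
1      Uma    1       5
drop duplicate customer (keep=last):
  customer  qty  qty_x5
4      Ivy   19      95
3     Hana    3      15
1      Uma    1       5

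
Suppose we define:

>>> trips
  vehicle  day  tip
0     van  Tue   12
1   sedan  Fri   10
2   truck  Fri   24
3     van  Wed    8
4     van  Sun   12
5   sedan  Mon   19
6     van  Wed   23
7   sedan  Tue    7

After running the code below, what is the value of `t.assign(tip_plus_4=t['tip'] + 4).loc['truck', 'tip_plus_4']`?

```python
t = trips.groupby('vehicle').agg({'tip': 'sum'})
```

group by vehicle, sum of tip:
         tip
vehicle     
sedan     36
truck     24
van       55
add column tip_plus_4 = t['tip'] + 4:
         tip  tip_plus_4
vehicle                 
sedan     36          40
truck     24          28
van       55          59
So loc['truck', 'tip_plus_4'] = 28.

28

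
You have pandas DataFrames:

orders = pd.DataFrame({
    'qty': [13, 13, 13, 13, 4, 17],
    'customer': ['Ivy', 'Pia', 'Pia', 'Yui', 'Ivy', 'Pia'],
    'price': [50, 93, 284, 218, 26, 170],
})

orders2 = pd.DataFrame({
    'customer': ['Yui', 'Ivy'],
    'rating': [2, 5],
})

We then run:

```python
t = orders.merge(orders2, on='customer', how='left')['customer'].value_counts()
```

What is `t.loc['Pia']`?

merge on 'customer' (how='left') → 6 rows:
   qty customer  price  rating
0   13      Ivy     50     5.0
1   13      Pia     93     NaN
2   13      Pia    284     NaN
3   13      Yui    218     2.0
4    4      Ivy     26     5.0
5   17      Pia    170     NaN
value_counts of customer:
customer
Pia    3
Ivy    2
Yui    1
Name: count, dtype: int64
Finally, value at index 'Pia' = 3.

3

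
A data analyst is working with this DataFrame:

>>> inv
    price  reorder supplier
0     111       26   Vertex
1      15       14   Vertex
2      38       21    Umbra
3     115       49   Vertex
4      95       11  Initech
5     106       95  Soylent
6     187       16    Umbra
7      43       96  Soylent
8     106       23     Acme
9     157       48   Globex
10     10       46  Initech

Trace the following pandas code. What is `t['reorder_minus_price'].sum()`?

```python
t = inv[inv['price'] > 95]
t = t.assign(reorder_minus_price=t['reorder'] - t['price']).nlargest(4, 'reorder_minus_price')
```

filter rows where price > 95:
   price  reorder supplier
0    111       26   Vertex
3    115       49   Vertex
5    106       95  Soylent
6    187       16    Umbra
8    106       23     Acme
9    157       48   Globex
add column reorder_minus_price = t['reorder'] - t['price']:
   price  reorder supplier  reorder_minus_price
0    111       26   Vertex                  -85
3    115       49   Vertex                  -66
5    106       95  Soylent                  -11
6    187       16    Umbra                 -171
8    106       23     Acme                  -83
9    157       48   Globex                 -109
take 4 rows with largest reorder_minus_price:
   price  reorder supplier  reorder_minus_price
5    106       95  Soylent                  -11
3    115       49   Vertex                  -66
8    106       23     Acme                  -83
0    111       26   Vertex                  -85
Hence -245.

-245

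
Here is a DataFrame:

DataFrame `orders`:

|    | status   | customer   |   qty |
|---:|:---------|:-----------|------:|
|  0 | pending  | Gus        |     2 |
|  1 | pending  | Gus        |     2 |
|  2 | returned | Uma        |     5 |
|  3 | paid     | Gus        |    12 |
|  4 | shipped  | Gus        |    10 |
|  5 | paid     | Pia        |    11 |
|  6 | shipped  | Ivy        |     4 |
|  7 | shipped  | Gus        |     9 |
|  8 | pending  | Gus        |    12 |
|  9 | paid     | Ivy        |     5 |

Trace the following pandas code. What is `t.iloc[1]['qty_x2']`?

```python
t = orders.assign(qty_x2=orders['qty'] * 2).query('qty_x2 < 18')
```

4

add column qty_x2 = orders['qty'] * 2:
     status customer  qty  qty_x2
0   pending      Gus    2       4
1   pending      Gus    2       4
2  returned      Uma    5      10
3      paid      Gus   12      24
4   shipped      Gus   10      20
5      paid      Pia   11      22
6   shipped      Ivy    4       8
7   shipped      Gus    9      18
8   pending      Gus   12      24
9      paid      Ivy    5      10
filter rows where qty_x2 < 18:
     status customer  qty  qty_x2
0   pending      Gus    2       4
1   pending      Gus    2       4
2  returned      Uma    5      10
6   shipped      Ivy    4       8
9      paid      Ivy    5      10
Hence 4.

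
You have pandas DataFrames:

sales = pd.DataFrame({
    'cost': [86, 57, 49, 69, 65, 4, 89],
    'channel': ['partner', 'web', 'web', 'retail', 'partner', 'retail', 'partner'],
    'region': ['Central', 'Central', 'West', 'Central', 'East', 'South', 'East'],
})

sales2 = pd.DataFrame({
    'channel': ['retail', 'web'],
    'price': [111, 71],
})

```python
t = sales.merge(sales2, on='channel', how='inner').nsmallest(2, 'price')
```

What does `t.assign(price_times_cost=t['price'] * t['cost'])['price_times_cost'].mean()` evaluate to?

merge on 'channel' (how='inner') → 4 rows:
   cost channel   region  price
0    57     web  Central     71
1    49     web     West     71
2    69  retail  Central    111
3     4  retail    South    111
take 2 rows with smallest price:
   cost channel   region  price
0    57     web  Central     71
1    49     web     West     71
add column price_times_cost = t['price'] * t['cost']:
   cost channel   region  price  price_times_cost
0    57     web  Central     71              4047
1    49     web     West     71              3479

3763.0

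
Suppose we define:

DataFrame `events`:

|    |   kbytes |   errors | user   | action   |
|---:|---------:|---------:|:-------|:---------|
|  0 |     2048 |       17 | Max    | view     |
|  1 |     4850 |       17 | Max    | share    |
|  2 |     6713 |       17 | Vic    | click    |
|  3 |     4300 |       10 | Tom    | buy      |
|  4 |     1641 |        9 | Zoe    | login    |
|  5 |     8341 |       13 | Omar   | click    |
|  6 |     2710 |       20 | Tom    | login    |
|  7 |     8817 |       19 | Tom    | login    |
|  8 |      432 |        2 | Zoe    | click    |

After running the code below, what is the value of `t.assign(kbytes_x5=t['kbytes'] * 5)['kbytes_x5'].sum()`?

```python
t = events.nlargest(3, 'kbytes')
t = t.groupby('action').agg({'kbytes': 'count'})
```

take 3 rows with largest kbytes:
   kbytes  errors  user action
7    8817      19   Tom  login
5    8341      13  Omar  click
2    6713      17   Vic  click
group by action, count of kbytes:
        kbytes
action        
click        2
login        1
add column kbytes_x5 = t['kbytes'] * 5:
        kbytes  kbytes_x5
action                   
click        2         10
login        1          5
The sum of column 'kbytes_x5' is 15.

15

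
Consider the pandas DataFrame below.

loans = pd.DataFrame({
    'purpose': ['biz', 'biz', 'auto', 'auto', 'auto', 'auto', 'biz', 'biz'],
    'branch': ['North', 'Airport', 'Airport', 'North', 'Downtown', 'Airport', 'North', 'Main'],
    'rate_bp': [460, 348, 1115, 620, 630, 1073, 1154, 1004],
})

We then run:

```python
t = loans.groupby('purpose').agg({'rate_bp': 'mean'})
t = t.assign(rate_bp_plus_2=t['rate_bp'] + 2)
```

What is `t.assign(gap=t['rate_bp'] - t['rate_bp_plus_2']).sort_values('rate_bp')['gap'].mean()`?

group by purpose, mean of rate_bp:
         rate_bp
purpose         
auto       859.5
biz        741.5
add column rate_bp_plus_2 = t['rate_bp'] + 2:
         rate_bp  rate_bp_plus_2
purpose                         
auto       859.5           861.5
biz        741.5           743.5
add column gap = t['rate_bp'] - t['rate_bp_plus_2']:
         rate_bp  rate_bp_plus_2  gap
purpose                              
auto       859.5           861.5 -2.0
biz        741.5           743.5 -2.0
sort by rate_bp:
         rate_bp  rate_bp_plus_2  gap
purpose                              
biz        741.5           743.5 -2.0
auto       859.5           861.5 -2.0
So mean() = -2.0.

-2.0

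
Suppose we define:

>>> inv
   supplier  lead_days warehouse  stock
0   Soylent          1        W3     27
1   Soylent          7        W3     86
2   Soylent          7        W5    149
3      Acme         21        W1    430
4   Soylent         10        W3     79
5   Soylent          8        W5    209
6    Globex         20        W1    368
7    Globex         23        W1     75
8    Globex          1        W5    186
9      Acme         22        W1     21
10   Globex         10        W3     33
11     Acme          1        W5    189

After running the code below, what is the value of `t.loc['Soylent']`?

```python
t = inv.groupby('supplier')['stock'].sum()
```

group by supplier, sum of stock:
supplier
Acme       640
Globex     662
Soylent    550
Name: stock, dtype: int64
Reading off the value at index 'Soylent', we get 550.

550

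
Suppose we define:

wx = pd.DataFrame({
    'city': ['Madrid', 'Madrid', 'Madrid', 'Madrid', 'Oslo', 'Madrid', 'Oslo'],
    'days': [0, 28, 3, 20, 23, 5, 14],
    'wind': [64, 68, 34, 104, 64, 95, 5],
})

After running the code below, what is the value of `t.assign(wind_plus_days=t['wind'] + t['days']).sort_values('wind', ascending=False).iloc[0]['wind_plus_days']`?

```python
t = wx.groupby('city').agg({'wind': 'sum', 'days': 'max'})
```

393

group by city: sum(wind), max(days):
        wind  days
city              
Madrid   365    28
Oslo      69    23
add column wind_plus_days = t['wind'] + t['days']:
        wind  days  wind_plus_days
city                              
Madrid   365    28             393
Oslo      69    23              92
sort by wind descending:
        wind  days  wind_plus_days
city                              
Madrid   365    28             393
Oslo      69    23              92
Finally, value at position 0, column 'wind_plus_days' = 393.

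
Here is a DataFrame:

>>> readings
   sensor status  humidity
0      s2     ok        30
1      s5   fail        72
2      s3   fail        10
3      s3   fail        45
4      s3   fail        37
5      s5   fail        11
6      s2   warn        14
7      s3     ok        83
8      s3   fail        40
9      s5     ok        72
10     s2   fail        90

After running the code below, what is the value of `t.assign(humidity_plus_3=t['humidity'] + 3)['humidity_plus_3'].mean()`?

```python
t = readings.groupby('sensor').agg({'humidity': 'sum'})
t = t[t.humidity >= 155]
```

188.0

group by sensor, sum of humidity:
        humidity
sensor          
s2           134
s3           215
s5           155
filter rows where humidity >= 155:
        humidity
sensor          
s3           215
s5           155
add column humidity_plus_3 = t['humidity'] + 3:
        humidity  humidity_plus_3
sensor                           
s3           215              218
s5           155              158
The mean of column 'humidity_plus_3' is 188.0.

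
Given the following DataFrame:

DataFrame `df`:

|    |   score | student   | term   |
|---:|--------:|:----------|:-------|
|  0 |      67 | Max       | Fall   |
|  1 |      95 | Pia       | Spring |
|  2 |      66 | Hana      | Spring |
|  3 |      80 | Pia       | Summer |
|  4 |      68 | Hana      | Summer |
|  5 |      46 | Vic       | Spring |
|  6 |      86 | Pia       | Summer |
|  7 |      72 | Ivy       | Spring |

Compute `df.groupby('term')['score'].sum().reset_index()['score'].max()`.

group by term, sum of score:
term
Fall       67
Spring    279
Summer    234
Name: score, dtype: int64
reset_index():
     term  score
0    Fall     67
1  Spring    279
2  Summer    234

279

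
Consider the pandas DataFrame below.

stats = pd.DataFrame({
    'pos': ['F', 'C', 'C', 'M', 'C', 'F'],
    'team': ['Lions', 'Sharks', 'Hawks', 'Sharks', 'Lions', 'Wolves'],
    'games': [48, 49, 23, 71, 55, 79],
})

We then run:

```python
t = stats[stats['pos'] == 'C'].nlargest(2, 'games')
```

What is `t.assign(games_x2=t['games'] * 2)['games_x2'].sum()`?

filter rows where pos == 'C':
  pos    team  games
1   C  Sharks     49
2   C   Hawks     23
4   C   Lions     55
take 2 rows with largest games:
  pos    team  games
4   C   Lions     55
1   C  Sharks     49
add column games_x2 = t['games'] * 2:
  pos    team  games  games_x2
4   C   Lions     55       110
1   C  Sharks     49        98
The sum of column 'games_x2' is 208.

208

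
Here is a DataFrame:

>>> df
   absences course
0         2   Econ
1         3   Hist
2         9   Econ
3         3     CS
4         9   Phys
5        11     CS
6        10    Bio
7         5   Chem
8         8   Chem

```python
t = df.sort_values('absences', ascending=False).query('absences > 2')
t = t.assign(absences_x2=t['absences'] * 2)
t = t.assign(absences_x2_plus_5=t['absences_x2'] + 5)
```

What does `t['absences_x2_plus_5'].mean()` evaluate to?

19.5

sort by absences descending:
   absences course
5        11     CS
6        10    Bio
2         9   Econ
4         9   Phys
8         8   Chem
7         5   Chem
1         3   Hist
3         3     CS
0         2   Econ
filter rows where absences > 2:
   absences course
5        11     CS
6        10    Bio
2         9   Econ
4         9   Phys
8         8   Chem
7         5   Chem
1         3   Hist
3         3     CS
add column absences_x2 = t['absences'] * 2:
   absences course  absences_x2
5        11     CS           22
6        10    Bio           20
2         9   Econ           18
4         9   Phys           18
8         8   Chem           16
7         5   Chem           10
1         3   Hist            6
3         3     CS            6
add column absences_x2_plus_5 = t['absences_x2'] + 5:
   absences course  absences_x2  absences_x2_plus_5
5        11     CS           22                  27
6        10    Bio           20                  25
2         9   Econ           18                  23
4         9   Phys           18                  23
8         8   Chem           16                  21
7         5   Chem           10                  15
1         3   Hist            6                  11
3         3     CS            6                  11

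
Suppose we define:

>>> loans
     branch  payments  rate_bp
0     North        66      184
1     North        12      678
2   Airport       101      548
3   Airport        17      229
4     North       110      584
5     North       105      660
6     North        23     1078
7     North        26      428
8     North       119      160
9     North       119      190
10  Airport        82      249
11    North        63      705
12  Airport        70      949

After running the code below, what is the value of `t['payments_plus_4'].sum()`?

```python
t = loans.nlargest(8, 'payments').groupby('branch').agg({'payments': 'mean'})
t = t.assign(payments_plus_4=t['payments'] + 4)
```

take 8 rows with largest payments:
     branch  payments  rate_bp
8     North       119      160
9     North       119      190
4     North       110      584
5     North       105      660
2   Airport       101      548
10  Airport        82      249
12  Airport        70      949
0     North        66      184
group by branch, mean of payments:
           payments
branch             
Airport   84.333333
North    103.800000
add column payments_plus_4 = t['payments'] + 4:
           payments  payments_plus_4
branch                              
Airport   84.333333        88.333333
North    103.800000       107.800000
Then the sum of column 'payments_plus_4': 196.133333333

196.133333333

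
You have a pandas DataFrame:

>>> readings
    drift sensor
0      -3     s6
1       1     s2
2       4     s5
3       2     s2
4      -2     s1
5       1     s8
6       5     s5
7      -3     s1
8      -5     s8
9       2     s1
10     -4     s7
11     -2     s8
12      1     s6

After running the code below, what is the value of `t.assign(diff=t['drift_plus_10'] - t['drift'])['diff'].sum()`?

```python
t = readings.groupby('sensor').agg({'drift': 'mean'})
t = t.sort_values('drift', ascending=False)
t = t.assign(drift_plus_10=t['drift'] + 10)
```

group by sensor, mean of drift:
        drift
sensor       
s1       -1.0
s2        1.5
s5        4.5
s6       -1.0
s7       -4.0
s8       -2.0
sort by drift descending:
        drift
sensor       
s5        4.5
s2        1.5
s1       -1.0
s6       -1.0
s8       -2.0
s7       -4.0
add column drift_plus_10 = t['drift'] + 10:
        drift  drift_plus_10
sensor                      
s5        4.5           14.5
s2        1.5           11.5
s1       -1.0            9.0
s6       -1.0            9.0
s8       -2.0            8.0
s7       -4.0            6.0
add column diff = t['drift_plus_10'] - t['drift']:
        drift  drift_plus_10  diff
sensor                            
s5        4.5           14.5  10.0
s2        1.5           11.5  10.0
s1       -1.0            9.0  10.0
s6       -1.0            9.0  10.0
s8       -2.0            8.0  10.0
s7       -4.0            6.0  10.0
Hence 60.0.

60.0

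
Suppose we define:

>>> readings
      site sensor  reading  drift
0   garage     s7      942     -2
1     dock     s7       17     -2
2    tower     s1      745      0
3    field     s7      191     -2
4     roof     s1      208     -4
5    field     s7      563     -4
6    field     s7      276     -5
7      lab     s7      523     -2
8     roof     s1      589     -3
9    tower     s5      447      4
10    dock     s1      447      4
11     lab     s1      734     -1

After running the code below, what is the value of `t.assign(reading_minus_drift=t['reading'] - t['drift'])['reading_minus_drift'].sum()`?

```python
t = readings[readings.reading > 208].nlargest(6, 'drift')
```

3835

filter rows where reading > 208:
      site sensor  reading  drift
0   garage     s7      942     -2
2    tower     s1      745      0
5    field     s7      563     -4
6    field     s7      276     -5
7      lab     s7      523     -2
8     roof     s1      589     -3
9    tower     s5      447      4
10    dock     s1      447      4
11     lab     s1      734     -1
take 6 rows with largest drift:
      site sensor  reading  drift
9    tower     s5      447      4
10    dock     s1      447      4
2    tower     s1      745      0
11     lab     s1      734     -1
0   garage     s7      942     -2
7      lab     s7      523     -2
add column reading_minus_drift = t['reading'] - t['drift']:
      site sensor  reading  drift  reading_minus_drift
9    tower     s5      447      4                  443
10    dock     s1      447      4                  443
2    tower     s1      745      0                  745
11     lab     s1      734     -1                  735
0   garage     s7      942     -2                  944
7      lab     s7      523     -2                  525
Hence 3835.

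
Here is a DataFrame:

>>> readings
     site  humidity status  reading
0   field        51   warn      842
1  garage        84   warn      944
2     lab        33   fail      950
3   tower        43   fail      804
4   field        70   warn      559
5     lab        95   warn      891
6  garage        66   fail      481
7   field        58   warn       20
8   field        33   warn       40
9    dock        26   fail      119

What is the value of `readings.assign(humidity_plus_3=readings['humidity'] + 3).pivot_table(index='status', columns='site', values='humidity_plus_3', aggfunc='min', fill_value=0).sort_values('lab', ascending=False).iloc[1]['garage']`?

add column humidity_plus_3 = readings['humidity'] + 3:
     site  humidity status  reading  humidity_plus_3
0   field        51   warn      842               54
1  garage        84   warn      944               87
2     lab        33   fail      950               36
3   tower        43   fail      804               46
4   field        70   warn      559               73
5     lab        95   warn      891               98
6  garage        66   fail      481               69
7   field        58   warn       20               61
8   field        33   warn       40               36
9    dock        26   fail      119               29
pivot: rows=status, cols=site, min(humidity_plus_3):
site    dock  field  garage  lab  tower
status                                 
fail      29      0      69   36     46
warn       0     36      87   98      0
sort by lab descending:
site    dock  field  garage  lab  tower
status                                 
warn       0     36      87   98      0
fail      29      0      69   36     46
Taking the value at position 1, column 'garage' gives 69.

69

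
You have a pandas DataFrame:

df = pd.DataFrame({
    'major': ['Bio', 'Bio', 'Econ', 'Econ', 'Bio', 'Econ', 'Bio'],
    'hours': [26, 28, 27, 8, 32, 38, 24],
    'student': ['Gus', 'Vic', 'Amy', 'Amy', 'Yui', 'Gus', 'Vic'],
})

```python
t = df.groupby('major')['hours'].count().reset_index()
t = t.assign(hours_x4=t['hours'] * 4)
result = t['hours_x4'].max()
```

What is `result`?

group by major, count of hours:
major
Bio     4
Econ    3
Name: hours, dtype: int64
reset_index():
  major  hours
0   Bio      4
1  Econ      3
add column hours_x4 = t['hours'] * 4:
  major  hours  hours_x4
0   Bio      4        16
1  Econ      3        12
So max() = 16.

16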